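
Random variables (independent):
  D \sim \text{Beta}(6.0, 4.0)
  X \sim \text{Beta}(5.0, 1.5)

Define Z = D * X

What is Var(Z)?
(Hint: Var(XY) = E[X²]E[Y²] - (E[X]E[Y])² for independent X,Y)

Var(XY) = E[X²]E[Y²] - (E[X]E[Y])²
E[D] = 0.6, Var(D) = 0.021818182
E[X] = 0.76923077, Var(X) = 0.023668639
E[D²] = 0.021818182 + 0.6² = 0.38181818
E[X²] = 0.023668639 + 0.76923077² = 0.61538462
Var(Z) = 0.38181818*0.61538462 - (0.6*0.76923077)²
= 0.23496503 - 0.21301775 = 0.021947283

0.021947283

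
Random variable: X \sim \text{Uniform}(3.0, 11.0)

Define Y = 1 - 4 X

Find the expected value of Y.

For Y = -4X + 1:
E[Y] = -4 * E[X] + 1
E[X] = (3 + 11)/2 = 7
E[Y] = -4 * 7 + 1 = -27

-27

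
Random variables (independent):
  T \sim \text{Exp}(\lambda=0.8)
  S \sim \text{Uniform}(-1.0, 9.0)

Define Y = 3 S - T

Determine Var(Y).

For independent RVs: Var(aX + bY) = a²Var(X) + b²Var(Y)
Var(T) = 1.5625
Var(S) = 8.3333333
Var(Y) = (-1)²*1.5625 + 3²*8.3333333
= 1*1.5625 + 9*8.3333333 = 76.5625

76.5625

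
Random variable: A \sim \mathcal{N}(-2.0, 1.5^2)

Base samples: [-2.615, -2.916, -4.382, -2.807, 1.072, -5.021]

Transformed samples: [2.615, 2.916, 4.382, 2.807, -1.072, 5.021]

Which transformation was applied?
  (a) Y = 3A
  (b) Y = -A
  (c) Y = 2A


Checking option (b) Y = -A:
  A = -2.615 -> Y = 2.615 ✓
  A = -2.916 -> Y = 2.916 ✓
  A = -4.382 -> Y = 4.382 ✓
All samples match this transformation.

(b) -A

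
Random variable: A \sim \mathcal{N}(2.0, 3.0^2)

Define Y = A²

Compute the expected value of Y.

Using E[X²] = Var(X) + (E[X])²:
E[A] = 2
Var(A) = 3.0^2 = 9
E[A²] = 9 + 2² = 9 + 4 = 13

13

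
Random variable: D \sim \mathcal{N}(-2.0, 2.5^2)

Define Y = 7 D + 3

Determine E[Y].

For Y = 7D + 3:
E[Y] = 7 * E[D] + 3
E[D] = -2.0 = -2
E[Y] = 7 * (-2) + 3 = -11

-11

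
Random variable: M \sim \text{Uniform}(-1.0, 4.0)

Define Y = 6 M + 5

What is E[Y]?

For Y = 6M + 5:
E[Y] = 6 * E[M] + 5
E[M] = (-1 + 4)/2 = 1.5
E[Y] = 6 * 1.5 + 5 = 14

14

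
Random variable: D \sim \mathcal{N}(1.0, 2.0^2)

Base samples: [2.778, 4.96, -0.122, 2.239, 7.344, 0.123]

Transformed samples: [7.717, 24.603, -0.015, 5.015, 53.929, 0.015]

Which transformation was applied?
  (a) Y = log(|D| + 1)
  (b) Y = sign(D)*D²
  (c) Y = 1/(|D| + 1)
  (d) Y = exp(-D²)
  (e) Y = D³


Checking option (b) Y = sign(D)*D²:
  D = 2.778 -> Y = 7.717 ✓
  D = 4.96 -> Y = 24.603 ✓
  D = -0.122 -> Y = -0.015 ✓
All samples match this transformation.

(b) sign(D)*D²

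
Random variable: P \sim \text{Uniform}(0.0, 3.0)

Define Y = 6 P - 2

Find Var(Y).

For Y = aP + b: Var(Y) = a² * Var(P)
Var(P) = (3 - 0)^2/12 = 0.75
Var(Y) = 6² * 0.75 = 36 * 0.75 = 27

27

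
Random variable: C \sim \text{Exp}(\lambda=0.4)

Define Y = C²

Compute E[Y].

Using E[X²] = Var(X) + (E[X])²:
E[C] = 2.5
Var(C) = 1/0.4^2 = 6.25
E[C²] = 6.25 + 2.5² = 6.25 + 6.25 = 12.5

12.5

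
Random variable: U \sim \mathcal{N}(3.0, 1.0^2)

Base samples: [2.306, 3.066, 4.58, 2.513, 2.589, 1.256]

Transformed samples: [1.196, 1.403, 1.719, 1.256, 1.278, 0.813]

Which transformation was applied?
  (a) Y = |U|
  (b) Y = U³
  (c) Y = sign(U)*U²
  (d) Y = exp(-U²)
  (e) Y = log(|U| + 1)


Checking option (e) Y = log(|U| + 1):
  U = 2.306 -> Y = 1.196 ✓
  U = 3.066 -> Y = 1.403 ✓
  U = 4.58 -> Y = 1.719 ✓
All samples match this transformation.

(e) log(|U| + 1)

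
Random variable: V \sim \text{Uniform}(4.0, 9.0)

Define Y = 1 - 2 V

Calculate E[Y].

For Y = -2V + 1:
E[Y] = -2 * E[V] + 1
E[V] = (4 + 9)/2 = 6.5
E[Y] = -2 * 6.5 + 1 = -12

-12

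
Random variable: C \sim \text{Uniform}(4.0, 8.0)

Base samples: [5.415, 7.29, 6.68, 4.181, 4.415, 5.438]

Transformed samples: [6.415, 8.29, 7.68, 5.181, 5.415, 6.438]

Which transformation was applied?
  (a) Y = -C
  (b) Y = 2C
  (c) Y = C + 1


Checking option (c) Y = C + 1:
  C = 5.415 -> Y = 6.415 ✓
  C = 7.29 -> Y = 8.29 ✓
  C = 6.68 -> Y = 7.68 ✓
All samples match this transformation.

(c) C + 1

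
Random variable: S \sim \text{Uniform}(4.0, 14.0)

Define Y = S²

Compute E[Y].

E[S²] = Var(S) + (E[S])² = 8.3333333 + 81 = 89.333333

89.333333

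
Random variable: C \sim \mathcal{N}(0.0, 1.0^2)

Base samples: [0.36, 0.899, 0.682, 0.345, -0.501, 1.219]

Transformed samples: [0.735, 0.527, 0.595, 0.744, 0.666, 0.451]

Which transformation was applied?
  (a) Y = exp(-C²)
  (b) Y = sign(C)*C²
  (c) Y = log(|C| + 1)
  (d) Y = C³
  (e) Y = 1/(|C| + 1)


Checking option (e) Y = 1/(|C| + 1):
  C = 0.36 -> Y = 0.735 ✓
  C = 0.899 -> Y = 0.527 ✓
  C = 0.682 -> Y = 0.595 ✓
All samples match this transformation.

(e) 1/(|C| + 1)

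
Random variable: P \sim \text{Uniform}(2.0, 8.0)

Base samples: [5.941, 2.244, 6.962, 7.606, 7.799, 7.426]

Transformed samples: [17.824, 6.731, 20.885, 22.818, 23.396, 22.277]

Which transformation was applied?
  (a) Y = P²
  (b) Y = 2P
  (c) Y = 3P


Checking option (c) Y = 3P:
  P = 5.941 -> Y = 17.824 ✓
  P = 2.244 -> Y = 6.731 ✓
  P = 6.962 -> Y = 20.885 ✓
All samples match this transformation.

(c) 3P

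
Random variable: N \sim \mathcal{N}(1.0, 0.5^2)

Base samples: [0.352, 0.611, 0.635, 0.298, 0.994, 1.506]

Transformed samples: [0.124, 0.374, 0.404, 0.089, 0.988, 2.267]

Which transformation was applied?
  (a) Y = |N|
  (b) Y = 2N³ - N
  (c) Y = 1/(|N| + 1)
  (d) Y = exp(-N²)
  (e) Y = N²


Checking option (e) Y = N²:
  N = 0.352 -> Y = 0.124 ✓
  N = 0.611 -> Y = 0.374 ✓
  N = 0.635 -> Y = 0.404 ✓
All samples match this transformation.

(e) N²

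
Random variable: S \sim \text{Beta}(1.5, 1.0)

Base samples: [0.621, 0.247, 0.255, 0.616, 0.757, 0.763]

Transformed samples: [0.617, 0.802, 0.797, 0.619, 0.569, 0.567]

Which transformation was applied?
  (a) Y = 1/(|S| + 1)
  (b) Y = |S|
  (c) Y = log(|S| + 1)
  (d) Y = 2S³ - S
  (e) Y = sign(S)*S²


Checking option (a) Y = 1/(|S| + 1):
  S = 0.621 -> Y = 0.617 ✓
  S = 0.247 -> Y = 0.802 ✓
  S = 0.255 -> Y = 0.797 ✓
All samples match this transformation.

(a) 1/(|S| + 1)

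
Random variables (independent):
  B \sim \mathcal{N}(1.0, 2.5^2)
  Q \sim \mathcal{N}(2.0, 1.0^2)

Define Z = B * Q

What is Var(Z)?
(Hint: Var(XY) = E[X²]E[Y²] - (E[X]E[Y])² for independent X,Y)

Var(XY) = E[X²]E[Y²] - (E[X]E[Y])²
E[B] = 1, Var(B) = 6.25
E[Q] = 2, Var(Q) = 1
E[B²] = 6.25 + 1² = 7.25
E[Q²] = 1 + 2² = 5
Var(Z) = 7.25*5 - (1*2)²
= 36.25 - 4 = 32.25

32.25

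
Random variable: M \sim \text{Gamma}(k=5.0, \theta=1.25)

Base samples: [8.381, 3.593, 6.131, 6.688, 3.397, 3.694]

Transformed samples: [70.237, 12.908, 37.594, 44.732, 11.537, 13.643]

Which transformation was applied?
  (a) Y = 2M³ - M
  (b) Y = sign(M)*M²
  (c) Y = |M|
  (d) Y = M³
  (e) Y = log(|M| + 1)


Checking option (b) Y = sign(M)*M²:
  M = 8.381 -> Y = 70.237 ✓
  M = 3.593 -> Y = 12.908 ✓
  M = 6.131 -> Y = 37.594 ✓
All samples match this transformation.

(b) sign(M)*M²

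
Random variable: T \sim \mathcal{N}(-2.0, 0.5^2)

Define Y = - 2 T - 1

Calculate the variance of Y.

For Y = aT + b: Var(Y) = a² * Var(T)
Var(T) = 0.5^2 = 0.25
Var(Y) = (-2)² * 0.25 = 4 * 0.25 = 1

1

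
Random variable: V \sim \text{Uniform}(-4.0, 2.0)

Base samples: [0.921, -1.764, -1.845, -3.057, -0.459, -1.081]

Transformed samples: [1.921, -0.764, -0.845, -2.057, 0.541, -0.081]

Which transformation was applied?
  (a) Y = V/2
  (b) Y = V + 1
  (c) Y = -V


Checking option (b) Y = V + 1:
  V = 0.921 -> Y = 1.921 ✓
  V = -1.764 -> Y = -0.764 ✓
  V = -1.845 -> Y = -0.845 ✓
All samples match this transformation.

(b) V + 1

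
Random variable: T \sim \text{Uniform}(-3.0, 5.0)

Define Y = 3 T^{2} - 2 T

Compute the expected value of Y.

E[Y] = 3*E[T²] - 2*E[T]
E[T] = 1
E[T²] = Var(T) + (E[T])² = 5.3333333 + 1 = 6.3333333
E[Y] = 3*6.3333333 - 2*1 = 17

17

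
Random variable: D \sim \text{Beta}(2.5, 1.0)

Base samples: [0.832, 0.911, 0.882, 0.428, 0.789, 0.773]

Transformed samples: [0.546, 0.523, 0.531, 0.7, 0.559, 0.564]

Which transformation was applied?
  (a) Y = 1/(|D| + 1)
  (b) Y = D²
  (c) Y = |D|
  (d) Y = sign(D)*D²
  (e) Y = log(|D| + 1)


Checking option (a) Y = 1/(|D| + 1):
  D = 0.832 -> Y = 0.546 ✓
  D = 0.911 -> Y = 0.523 ✓
  D = 0.882 -> Y = 0.531 ✓
All samples match this transformation.

(a) 1/(|D| + 1)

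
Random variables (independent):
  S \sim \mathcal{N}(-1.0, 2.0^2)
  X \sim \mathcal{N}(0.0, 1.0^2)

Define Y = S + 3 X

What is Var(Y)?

For independent RVs: Var(aX + bY) = a²Var(X) + b²Var(Y)
Var(S) = 4
Var(X) = 1
Var(Y) = 1²*4 + 3²*1
= 1*4 + 9*1 = 13

13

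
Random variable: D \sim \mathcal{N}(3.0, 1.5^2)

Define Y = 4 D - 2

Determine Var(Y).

For Y = aD + b: Var(Y) = a² * Var(D)
Var(D) = 1.5^2 = 2.25
Var(Y) = 4² * 2.25 = 16 * 2.25 = 36

36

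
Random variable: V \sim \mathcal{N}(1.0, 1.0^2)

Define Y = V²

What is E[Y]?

E[V²] = Var(V) + (E[V])² = 1 + 1 = 2

2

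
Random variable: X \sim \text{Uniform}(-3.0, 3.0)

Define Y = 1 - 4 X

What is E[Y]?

For Y = -4X + 1:
E[Y] = -4 * E[X] + 1
E[X] = (-3 + 3)/2 = 0
E[Y] = -4 * 0 + 1 = 1

1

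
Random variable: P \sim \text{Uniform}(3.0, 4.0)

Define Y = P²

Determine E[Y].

Using E[X²] = Var(X) + (E[X])²:
E[P] = 3.5
Var(P) = (4 - 3)^2/12 = 0.083333333
E[P²] = 0.083333333 + 3.5² = 0.083333333 + 12.25 = 12.333333

12.333333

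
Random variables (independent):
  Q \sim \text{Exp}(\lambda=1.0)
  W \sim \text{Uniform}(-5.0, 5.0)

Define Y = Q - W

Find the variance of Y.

For independent RVs: Var(aX + bY) = a²Var(X) + b²Var(Y)
Var(Q) = 1
Var(W) = 8.3333333
Var(Y) = 1²*1 + (-1)²*8.3333333
= 1*1 + 1*8.3333333 = 9.3333333

9.3333333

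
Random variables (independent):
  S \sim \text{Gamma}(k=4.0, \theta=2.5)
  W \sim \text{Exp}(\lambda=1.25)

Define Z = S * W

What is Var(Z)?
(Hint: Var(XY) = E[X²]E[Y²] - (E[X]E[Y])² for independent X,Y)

Var(XY) = E[X²]E[Y²] - (E[X]E[Y])²
E[S] = 10, Var(S) = 25
E[W] = 0.8, Var(W) = 0.64
E[S²] = 25 + 10² = 125
E[W²] = 0.64 + 0.8² = 1.28
Var(Z) = 125*1.28 - (10*0.8)²
= 160 - 64 = 96

96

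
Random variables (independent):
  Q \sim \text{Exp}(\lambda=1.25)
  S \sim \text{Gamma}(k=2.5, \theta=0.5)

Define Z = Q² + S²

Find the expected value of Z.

E[Z] = E[Q²] + E[S²]
E[Q²] = Var(Q) + E[Q]² = 0.64 + 0.64 = 1.28
E[S²] = Var(S) + E[S]² = 0.625 + 1.5625 = 2.1875
E[Z] = 1.28 + 2.1875 = 3.4675

3.4675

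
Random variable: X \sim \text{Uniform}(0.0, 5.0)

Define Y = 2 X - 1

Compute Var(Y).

For Y = aX + b: Var(Y) = a² * Var(X)
Var(X) = (5 - 0)^2/12 = 2.0833333
Var(Y) = 2² * 2.0833333 = 4 * 2.0833333 = 8.3333333

8.3333333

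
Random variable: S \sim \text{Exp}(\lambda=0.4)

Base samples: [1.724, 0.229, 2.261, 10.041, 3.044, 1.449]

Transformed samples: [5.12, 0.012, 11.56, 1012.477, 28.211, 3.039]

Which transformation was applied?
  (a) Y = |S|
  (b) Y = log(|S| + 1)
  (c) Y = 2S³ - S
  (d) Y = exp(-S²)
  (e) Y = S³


Checking option (e) Y = S³:
  S = 1.724 -> Y = 5.12 ✓
  S = 0.229 -> Y = 0.012 ✓
  S = 2.261 -> Y = 11.56 ✓
All samples match this transformation.

(e) S³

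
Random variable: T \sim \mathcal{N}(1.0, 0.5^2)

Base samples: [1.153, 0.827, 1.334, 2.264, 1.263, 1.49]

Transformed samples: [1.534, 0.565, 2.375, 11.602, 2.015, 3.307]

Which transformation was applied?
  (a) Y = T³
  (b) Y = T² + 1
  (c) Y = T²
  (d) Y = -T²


Checking option (a) Y = T³:
  T = 1.153 -> Y = 1.534 ✓
  T = 0.827 -> Y = 0.565 ✓
  T = 1.334 -> Y = 2.375 ✓
All samples match this transformation.

(a) T³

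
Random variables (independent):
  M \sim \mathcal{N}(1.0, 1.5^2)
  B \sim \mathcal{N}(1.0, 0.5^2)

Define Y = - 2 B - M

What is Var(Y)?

For independent RVs: Var(aX + bY) = a²Var(X) + b²Var(Y)
Var(M) = 2.25
Var(B) = 0.25
Var(Y) = (-1)²*2.25 + (-2)²*0.25
= 1*2.25 + 4*0.25 = 3.25

3.25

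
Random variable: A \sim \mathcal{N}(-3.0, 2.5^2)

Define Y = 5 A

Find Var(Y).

For Y = aA + b: Var(Y) = a² * Var(A)
Var(A) = 2.5^2 = 6.25
Var(Y) = 5² * 6.25 = 25 * 6.25 = 156.25

156.25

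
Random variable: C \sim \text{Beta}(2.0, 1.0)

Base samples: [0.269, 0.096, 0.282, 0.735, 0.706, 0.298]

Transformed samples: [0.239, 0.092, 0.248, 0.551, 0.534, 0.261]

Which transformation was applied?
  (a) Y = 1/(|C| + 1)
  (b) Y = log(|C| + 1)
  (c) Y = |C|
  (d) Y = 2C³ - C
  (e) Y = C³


Checking option (b) Y = log(|C| + 1):
  C = 0.269 -> Y = 0.239 ✓
  C = 0.096 -> Y = 0.092 ✓
  C = 0.282 -> Y = 0.248 ✓
All samples match this transformation.

(b) log(|C| + 1)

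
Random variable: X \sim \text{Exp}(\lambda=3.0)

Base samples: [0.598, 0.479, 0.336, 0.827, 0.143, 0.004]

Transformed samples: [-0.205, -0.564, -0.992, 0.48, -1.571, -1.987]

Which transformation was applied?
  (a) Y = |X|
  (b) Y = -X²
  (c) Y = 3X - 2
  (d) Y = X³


Checking option (c) Y = 3X - 2:
  X = 0.598 -> Y = -0.205 ✓
  X = 0.479 -> Y = -0.564 ✓
  X = 0.336 -> Y = -0.992 ✓
All samples match this transformation.

(c) 3X - 2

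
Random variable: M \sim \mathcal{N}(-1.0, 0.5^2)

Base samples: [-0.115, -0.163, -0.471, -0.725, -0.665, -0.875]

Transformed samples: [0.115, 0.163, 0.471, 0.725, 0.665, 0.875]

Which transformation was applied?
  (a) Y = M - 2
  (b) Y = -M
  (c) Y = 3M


Checking option (b) Y = -M:
  M = -0.115 -> Y = 0.115 ✓
  M = -0.163 -> Y = 0.163 ✓
  M = -0.471 -> Y = 0.471 ✓
All samples match this transformation.

(b) -M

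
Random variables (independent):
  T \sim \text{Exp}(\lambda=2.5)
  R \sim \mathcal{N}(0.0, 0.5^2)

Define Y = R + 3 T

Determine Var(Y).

For independent RVs: Var(aX + bY) = a²Var(X) + b²Var(Y)
Var(T) = 0.16
Var(R) = 0.25
Var(Y) = 3²*0.16 + 1²*0.25
= 9*0.16 + 1*0.25 = 1.69

1.69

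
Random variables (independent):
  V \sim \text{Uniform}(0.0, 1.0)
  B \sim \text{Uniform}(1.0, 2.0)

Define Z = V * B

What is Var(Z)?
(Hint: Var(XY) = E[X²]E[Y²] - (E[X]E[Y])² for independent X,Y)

Var(XY) = E[X²]E[Y²] - (E[X]E[Y])²
E[V] = 0.5, Var(V) = 0.083333333
E[B] = 1.5, Var(B) = 0.083333333
E[V²] = 0.083333333 + 0.5² = 0.33333333
E[B²] = 0.083333333 + 1.5² = 2.3333333
Var(Z) = 0.33333333*2.3333333 - (0.5*1.5)²
= 0.77777778 - 0.5625 = 0.21527778

0.21527778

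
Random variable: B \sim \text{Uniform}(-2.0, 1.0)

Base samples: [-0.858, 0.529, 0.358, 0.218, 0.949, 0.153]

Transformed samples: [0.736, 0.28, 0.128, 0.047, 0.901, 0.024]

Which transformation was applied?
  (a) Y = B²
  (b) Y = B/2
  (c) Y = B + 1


Checking option (a) Y = B²:
  B = -0.858 -> Y = 0.736 ✓
  B = 0.529 -> Y = 0.28 ✓
  B = 0.358 -> Y = 0.128 ✓
All samples match this transformation.

(a) B²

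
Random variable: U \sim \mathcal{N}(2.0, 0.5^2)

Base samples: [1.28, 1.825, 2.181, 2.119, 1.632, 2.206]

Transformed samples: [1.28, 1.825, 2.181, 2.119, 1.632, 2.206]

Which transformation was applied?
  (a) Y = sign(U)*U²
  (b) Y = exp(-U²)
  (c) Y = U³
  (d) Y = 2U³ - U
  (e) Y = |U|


Checking option (e) Y = |U|:
  U = 1.28 -> Y = 1.28 ✓
  U = 1.825 -> Y = 1.825 ✓
  U = 2.181 -> Y = 2.181 ✓
All samples match this transformation.

(e) |U|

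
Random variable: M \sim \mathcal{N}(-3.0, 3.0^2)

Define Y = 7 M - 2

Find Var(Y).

For Y = aM + b: Var(Y) = a² * Var(M)
Var(M) = 3.0^2 = 9
Var(Y) = 7² * 9 = 49 * 9 = 441

441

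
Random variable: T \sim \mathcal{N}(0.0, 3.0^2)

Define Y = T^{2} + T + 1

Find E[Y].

E[Y] = 1*E[T²] + 1*E[T] + 1
E[T] = 0
E[T²] = Var(T) + (E[T])² = 9 + 0 = 9
E[Y] = 1*9 + 1*0 + 1 = 10

10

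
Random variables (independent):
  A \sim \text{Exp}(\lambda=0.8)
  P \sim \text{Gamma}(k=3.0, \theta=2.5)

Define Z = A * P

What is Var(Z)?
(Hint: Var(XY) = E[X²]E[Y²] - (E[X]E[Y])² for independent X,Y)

Var(XY) = E[X²]E[Y²] - (E[X]E[Y])²
E[A] = 1.25, Var(A) = 1.5625
E[P] = 7.5, Var(P) = 18.75
E[A²] = 1.5625 + 1.25² = 3.125
E[P²] = 18.75 + 7.5² = 75
Var(Z) = 3.125*75 - (1.25*7.5)²
= 234.375 - 87.890625 = 146.48438

146.48438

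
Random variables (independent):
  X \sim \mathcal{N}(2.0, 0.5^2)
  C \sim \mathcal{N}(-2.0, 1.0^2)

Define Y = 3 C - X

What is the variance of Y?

For independent RVs: Var(aX + bY) = a²Var(X) + b²Var(Y)
Var(X) = 0.25
Var(C) = 1
Var(Y) = (-1)²*0.25 + 3²*1
= 1*0.25 + 9*1 = 9.25

9.25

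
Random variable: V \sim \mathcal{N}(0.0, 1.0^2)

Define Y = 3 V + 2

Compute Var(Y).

For Y = aV + b: Var(Y) = a² * Var(V)
Var(V) = 1.0^2 = 1
Var(Y) = 3² * 1 = 9 * 1 = 9

9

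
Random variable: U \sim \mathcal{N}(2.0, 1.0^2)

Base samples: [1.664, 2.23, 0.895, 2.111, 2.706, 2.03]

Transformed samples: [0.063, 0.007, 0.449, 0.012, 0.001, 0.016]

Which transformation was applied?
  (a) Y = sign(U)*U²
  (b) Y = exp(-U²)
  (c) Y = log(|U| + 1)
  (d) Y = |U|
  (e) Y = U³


Checking option (b) Y = exp(-U²):
  U = 1.664 -> Y = 0.063 ✓
  U = 2.23 -> Y = 0.007 ✓
  U = 0.895 -> Y = 0.449 ✓
All samples match this transformation.

(b) exp(-U²)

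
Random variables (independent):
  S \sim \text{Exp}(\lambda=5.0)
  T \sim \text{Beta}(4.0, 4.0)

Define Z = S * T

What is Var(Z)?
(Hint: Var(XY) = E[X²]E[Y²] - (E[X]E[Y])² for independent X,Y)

Var(XY) = E[X²]E[Y²] - (E[X]E[Y])²
E[S] = 0.2, Var(S) = 0.04
E[T] = 0.5, Var(T) = 0.027777778
E[S²] = 0.04 + 0.2² = 0.08
E[T²] = 0.027777778 + 0.5² = 0.27777778
Var(Z) = 0.08*0.27777778 - (0.2*0.5)²
= 0.022222222 - 0.01 = 0.012222222

0.012222222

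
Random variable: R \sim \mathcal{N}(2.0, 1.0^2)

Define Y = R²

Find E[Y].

E[R²] = Var(R) + (E[R])² = 1 + 4 = 5

5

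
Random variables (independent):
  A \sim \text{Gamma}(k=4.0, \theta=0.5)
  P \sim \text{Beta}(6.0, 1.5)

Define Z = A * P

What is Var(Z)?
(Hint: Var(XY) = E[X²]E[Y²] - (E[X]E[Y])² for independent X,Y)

Var(XY) = E[X²]E[Y²] - (E[X]E[Y])²
E[A] = 2, Var(A) = 1
E[P] = 0.8, Var(P) = 0.018823529
E[A²] = 1 + 2² = 5
E[P²] = 0.018823529 + 0.8² = 0.65882353
Var(Z) = 5*0.65882353 - (2*0.8)²
= 3.2941176 - 2.56 = 0.73411765

0.73411765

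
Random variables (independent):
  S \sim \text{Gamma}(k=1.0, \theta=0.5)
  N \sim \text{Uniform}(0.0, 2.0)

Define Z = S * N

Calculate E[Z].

For independent RVs: E[XY] = E[X]*E[Y]
E[S] = 0.5
E[N] = 1
E[Z] = 0.5 * 1 = 0.5

0.5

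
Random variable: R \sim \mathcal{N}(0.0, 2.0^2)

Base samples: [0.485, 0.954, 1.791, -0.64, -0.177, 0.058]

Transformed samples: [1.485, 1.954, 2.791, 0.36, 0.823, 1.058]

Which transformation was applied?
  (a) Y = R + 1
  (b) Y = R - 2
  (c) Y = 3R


Checking option (a) Y = R + 1:
  R = 0.485 -> Y = 1.485 ✓
  R = 0.954 -> Y = 1.954 ✓
  R = 1.791 -> Y = 2.791 ✓
All samples match this transformation.

(a) R + 1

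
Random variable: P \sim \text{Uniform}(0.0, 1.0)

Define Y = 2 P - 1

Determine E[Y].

For Y = 2P - 1:
E[Y] = 2 * E[P] - 1
E[P] = (0 + 1)/2 = 0.5
E[Y] = 2 * 0.5 - 1 = 0

0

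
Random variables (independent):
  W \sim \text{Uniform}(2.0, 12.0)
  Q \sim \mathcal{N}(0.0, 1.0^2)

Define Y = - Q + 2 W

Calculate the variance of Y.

For independent RVs: Var(aX + bY) = a²Var(X) + b²Var(Y)
Var(W) = 8.3333333
Var(Q) = 1
Var(Y) = 2²*8.3333333 + (-1)²*1
= 4*8.3333333 + 1*1 = 34.333333

34.333333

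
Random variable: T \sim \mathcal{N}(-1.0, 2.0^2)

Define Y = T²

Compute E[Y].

Using E[X²] = Var(X) + (E[X])²:
E[T] = -1
Var(T) = 2.0^2 = 4
E[T²] = 4 + (-1)² = 4 + 1 = 5

5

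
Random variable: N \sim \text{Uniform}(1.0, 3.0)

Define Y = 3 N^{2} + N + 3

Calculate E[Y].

E[Y] = 3*E[N²] + 1*E[N] + 3
E[N] = 2
E[N²] = Var(N) + (E[N])² = 0.33333333 + 4 = 4.3333333
E[Y] = 3*4.3333333 + 1*2 + 3 = 18

18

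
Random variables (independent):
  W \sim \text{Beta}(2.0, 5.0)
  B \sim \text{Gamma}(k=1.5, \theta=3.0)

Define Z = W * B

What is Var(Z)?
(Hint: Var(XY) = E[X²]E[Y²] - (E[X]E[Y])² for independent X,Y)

Var(XY) = E[X²]E[Y²] - (E[X]E[Y])²
E[W] = 0.28571429, Var(W) = 0.025510204
E[B] = 4.5, Var(B) = 13.5
E[W²] = 0.025510204 + 0.28571429² = 0.10714286
E[B²] = 13.5 + 4.5² = 33.75
Var(Z) = 0.10714286*33.75 - (0.28571429*4.5)²
= 3.6160714 - 1.6530612 = 1.9630102

1.9630102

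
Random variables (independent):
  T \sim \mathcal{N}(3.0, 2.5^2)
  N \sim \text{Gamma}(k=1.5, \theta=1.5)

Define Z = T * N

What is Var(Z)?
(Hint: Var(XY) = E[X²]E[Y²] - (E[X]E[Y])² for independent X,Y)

Var(XY) = E[X²]E[Y²] - (E[X]E[Y])²
E[T] = 3, Var(T) = 6.25
E[N] = 2.25, Var(N) = 3.375
E[T²] = 6.25 + 3² = 15.25
E[N²] = 3.375 + 2.25² = 8.4375
Var(Z) = 15.25*8.4375 - (3*2.25)²
= 128.67188 - 45.5625 = 83.109375

83.109375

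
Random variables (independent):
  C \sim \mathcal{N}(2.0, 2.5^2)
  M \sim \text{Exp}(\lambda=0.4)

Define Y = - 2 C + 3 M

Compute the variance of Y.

For independent RVs: Var(aX + bY) = a²Var(X) + b²Var(Y)
Var(C) = 6.25
Var(M) = 6.25
Var(Y) = (-2)²*6.25 + 3²*6.25
= 4*6.25 + 9*6.25 = 81.25

81.25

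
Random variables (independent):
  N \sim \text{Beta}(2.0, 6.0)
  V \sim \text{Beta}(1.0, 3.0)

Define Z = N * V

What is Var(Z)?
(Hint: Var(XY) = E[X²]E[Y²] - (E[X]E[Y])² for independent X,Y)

Var(XY) = E[X²]E[Y²] - (E[X]E[Y])²
E[N] = 0.25, Var(N) = 0.020833333
E[V] = 0.25, Var(V) = 0.0375
E[N²] = 0.020833333 + 0.25² = 0.083333333
E[V²] = 0.0375 + 0.25² = 0.1
Var(Z) = 0.083333333*0.1 - (0.25*0.25)²
= 0.0083333333 - 0.00390625 = 0.0044270833

0.0044270833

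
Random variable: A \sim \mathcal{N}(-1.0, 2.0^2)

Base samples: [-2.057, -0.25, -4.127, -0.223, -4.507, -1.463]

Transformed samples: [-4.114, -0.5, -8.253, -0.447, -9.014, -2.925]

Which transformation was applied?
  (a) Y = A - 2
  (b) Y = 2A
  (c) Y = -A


Checking option (b) Y = 2A:
  A = -2.057 -> Y = -4.114 ✓
  A = -0.25 -> Y = -0.5 ✓
  A = -4.127 -> Y = -8.253 ✓
All samples match this transformation.

(b) 2A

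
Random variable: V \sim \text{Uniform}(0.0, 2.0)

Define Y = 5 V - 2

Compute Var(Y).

For Y = aV + b: Var(Y) = a² * Var(V)
Var(V) = (2 - 0)^2/12 = 0.33333333
Var(Y) = 5² * 0.33333333 = 25 * 0.33333333 = 8.3333333

8.3333333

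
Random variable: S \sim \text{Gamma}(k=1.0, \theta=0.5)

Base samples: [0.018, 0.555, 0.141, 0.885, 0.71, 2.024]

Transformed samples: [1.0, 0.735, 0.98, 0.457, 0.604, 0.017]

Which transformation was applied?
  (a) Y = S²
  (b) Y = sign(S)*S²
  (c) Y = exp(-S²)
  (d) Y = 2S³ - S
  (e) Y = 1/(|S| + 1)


Checking option (c) Y = exp(-S²):
  S = 0.018 -> Y = 1.0 ✓
  S = 0.555 -> Y = 0.735 ✓
  S = 0.141 -> Y = 0.98 ✓
All samples match this transformation.

(c) exp(-S²)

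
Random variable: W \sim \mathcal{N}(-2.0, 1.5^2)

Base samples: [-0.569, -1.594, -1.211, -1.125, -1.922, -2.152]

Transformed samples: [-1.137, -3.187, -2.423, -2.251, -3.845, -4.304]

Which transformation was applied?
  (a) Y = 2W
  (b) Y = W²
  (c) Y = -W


Checking option (a) Y = 2W:
  W = -0.569 -> Y = -1.137 ✓
  W = -1.594 -> Y = -3.187 ✓
  W = -1.211 -> Y = -2.423 ✓
All samples match this transformation.

(a) 2W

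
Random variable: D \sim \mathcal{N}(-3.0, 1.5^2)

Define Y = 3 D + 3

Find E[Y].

For Y = 3D + 3:
E[Y] = 3 * E[D] + 3
E[D] = -3.0 = -3
E[Y] = 3 * (-3) + 3 = -6

-6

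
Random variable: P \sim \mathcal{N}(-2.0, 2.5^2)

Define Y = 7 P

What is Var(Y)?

For Y = aP + b: Var(Y) = a² * Var(P)
Var(P) = 2.5^2 = 6.25
Var(Y) = 7² * 6.25 = 49 * 6.25 = 306.25

306.25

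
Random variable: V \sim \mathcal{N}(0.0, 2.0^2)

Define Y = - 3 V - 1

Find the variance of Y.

For Y = aV + b: Var(Y) = a² * Var(V)
Var(V) = 2.0^2 = 4
Var(Y) = (-3)² * 4 = 9 * 4 = 36

36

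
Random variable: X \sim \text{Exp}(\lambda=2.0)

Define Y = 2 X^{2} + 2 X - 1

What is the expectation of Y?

E[Y] = 2*E[X²] + 2*E[X] - 1
E[X] = 0.5
E[X²] = Var(X) + (E[X])² = 0.25 + 0.25 = 0.5
E[Y] = 2*0.5 + 2*0.5 - 1 = 1

1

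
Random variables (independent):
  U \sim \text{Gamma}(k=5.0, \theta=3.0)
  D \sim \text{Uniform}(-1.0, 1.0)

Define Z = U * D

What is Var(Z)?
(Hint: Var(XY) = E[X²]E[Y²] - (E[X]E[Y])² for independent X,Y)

Var(XY) = E[X²]E[Y²] - (E[X]E[Y])²
E[U] = 15, Var(U) = 45
E[D] = 0, Var(D) = 0.33333333
E[U²] = 45 + 15² = 270
E[D²] = 0.33333333 + 0² = 0.33333333
Var(Z) = 270*0.33333333 - (15*0)²
= 90 - 0 = 90

90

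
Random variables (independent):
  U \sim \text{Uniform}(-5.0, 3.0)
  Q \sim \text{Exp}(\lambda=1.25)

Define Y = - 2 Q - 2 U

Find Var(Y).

For independent RVs: Var(aX + bY) = a²Var(X) + b²Var(Y)
Var(U) = 5.3333333
Var(Q) = 0.64
Var(Y) = (-2)²*5.3333333 + (-2)²*0.64
= 4*5.3333333 + 4*0.64 = 23.893333

23.893333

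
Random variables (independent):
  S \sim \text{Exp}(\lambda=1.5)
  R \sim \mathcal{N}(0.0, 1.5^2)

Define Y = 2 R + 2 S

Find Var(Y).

For independent RVs: Var(aX + bY) = a²Var(X) + b²Var(Y)
Var(S) = 0.44444444
Var(R) = 2.25
Var(Y) = 2²*0.44444444 + 2²*2.25
= 4*0.44444444 + 4*2.25 = 10.777778

10.777778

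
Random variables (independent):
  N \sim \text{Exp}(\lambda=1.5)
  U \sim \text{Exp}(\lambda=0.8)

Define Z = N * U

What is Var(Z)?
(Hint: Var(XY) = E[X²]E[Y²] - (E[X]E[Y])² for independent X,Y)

Var(XY) = E[X²]E[Y²] - (E[X]E[Y])²
E[N] = 0.66666667, Var(N) = 0.44444444
E[U] = 1.25, Var(U) = 1.5625
E[N²] = 0.44444444 + 0.66666667² = 0.88888889
E[U²] = 1.5625 + 1.25² = 3.125
Var(Z) = 0.88888889*3.125 - (0.66666667*1.25)²
= 2.7777778 - 0.69444444 = 2.0833333

2.0833333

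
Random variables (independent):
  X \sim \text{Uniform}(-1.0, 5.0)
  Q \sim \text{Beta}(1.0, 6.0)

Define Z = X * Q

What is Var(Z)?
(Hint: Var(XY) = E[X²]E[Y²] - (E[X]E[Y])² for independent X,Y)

Var(XY) = E[X²]E[Y²] - (E[X]E[Y])²
E[X] = 2, Var(X) = 3
E[Q] = 0.14285714, Var(Q) = 0.015306122
E[X²] = 3 + 2² = 7
E[Q²] = 0.015306122 + 0.14285714² = 0.035714286
Var(Z) = 7*0.035714286 - (2*0.14285714)²
= 0.25 - 0.081632653 = 0.16836735

0.16836735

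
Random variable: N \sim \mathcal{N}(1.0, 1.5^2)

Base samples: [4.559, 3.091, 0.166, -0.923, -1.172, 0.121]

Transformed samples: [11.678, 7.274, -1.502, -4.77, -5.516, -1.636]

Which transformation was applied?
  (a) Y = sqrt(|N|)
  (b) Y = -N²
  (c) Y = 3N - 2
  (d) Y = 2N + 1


Checking option (c) Y = 3N - 2:
  N = 4.559 -> Y = 11.678 ✓
  N = 3.091 -> Y = 7.274 ✓
  N = 0.166 -> Y = -1.502 ✓
All samples match this transformation.

(c) 3N - 2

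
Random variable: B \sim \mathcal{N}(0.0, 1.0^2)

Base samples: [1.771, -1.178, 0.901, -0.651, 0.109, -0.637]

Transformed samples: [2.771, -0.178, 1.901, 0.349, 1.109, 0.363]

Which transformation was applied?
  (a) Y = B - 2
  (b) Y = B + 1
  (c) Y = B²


Checking option (b) Y = B + 1:
  B = 1.771 -> Y = 2.771 ✓
  B = -1.178 -> Y = -0.178 ✓
  B = 0.901 -> Y = 1.901 ✓
All samples match this transformation.

(b) B + 1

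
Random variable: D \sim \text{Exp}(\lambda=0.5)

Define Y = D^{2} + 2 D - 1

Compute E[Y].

E[Y] = 1*E[D²] + 2*E[D] - 1
E[D] = 2
E[D²] = Var(D) + (E[D])² = 4 + 4 = 8
E[Y] = 1*8 + 2*2 - 1 = 11

11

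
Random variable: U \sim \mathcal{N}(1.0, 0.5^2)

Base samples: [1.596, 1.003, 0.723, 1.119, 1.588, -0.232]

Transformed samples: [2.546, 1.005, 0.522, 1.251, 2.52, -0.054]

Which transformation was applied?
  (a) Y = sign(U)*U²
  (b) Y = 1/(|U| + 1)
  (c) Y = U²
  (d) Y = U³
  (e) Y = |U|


Checking option (a) Y = sign(U)*U²:
  U = 1.596 -> Y = 2.546 ✓
  U = 1.003 -> Y = 1.005 ✓
  U = 0.723 -> Y = 0.522 ✓
All samples match this transformation.

(a) sign(U)*U²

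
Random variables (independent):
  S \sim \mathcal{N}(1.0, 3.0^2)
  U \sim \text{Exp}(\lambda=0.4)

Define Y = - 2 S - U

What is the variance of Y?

For independent RVs: Var(aX + bY) = a²Var(X) + b²Var(Y)
Var(S) = 9
Var(U) = 6.25
Var(Y) = (-2)²*9 + (-1)²*6.25
= 4*9 + 1*6.25 = 42.25

42.25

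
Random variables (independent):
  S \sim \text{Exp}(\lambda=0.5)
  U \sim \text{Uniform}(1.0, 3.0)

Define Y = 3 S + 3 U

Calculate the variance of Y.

For independent RVs: Var(aX + bY) = a²Var(X) + b²Var(Y)
Var(S) = 4
Var(U) = 0.33333333
Var(Y) = 3²*4 + 3²*0.33333333
= 9*4 + 9*0.33333333 = 39

39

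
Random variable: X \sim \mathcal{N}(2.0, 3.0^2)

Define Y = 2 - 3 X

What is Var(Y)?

For Y = aX + b: Var(Y) = a² * Var(X)
Var(X) = 3.0^2 = 9
Var(Y) = (-3)² * 9 = 9 * 9 = 81

81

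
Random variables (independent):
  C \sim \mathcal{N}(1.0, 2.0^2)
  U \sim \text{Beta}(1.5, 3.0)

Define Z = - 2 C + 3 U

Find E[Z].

E[Z] = -2*E[C] + 3*E[U]
E[C] = 1
E[U] = 0.33333333
E[Z] = -2*1 + 3*0.33333333 = -1

-1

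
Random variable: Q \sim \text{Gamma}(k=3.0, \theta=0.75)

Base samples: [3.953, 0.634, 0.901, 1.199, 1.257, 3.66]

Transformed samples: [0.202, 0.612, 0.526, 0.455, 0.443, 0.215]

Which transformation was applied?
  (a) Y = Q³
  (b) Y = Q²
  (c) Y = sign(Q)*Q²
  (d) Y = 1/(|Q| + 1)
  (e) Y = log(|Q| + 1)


Checking option (d) Y = 1/(|Q| + 1):
  Q = 3.953 -> Y = 0.202 ✓
  Q = 0.634 -> Y = 0.612 ✓
  Q = 0.901 -> Y = 0.526 ✓
All samples match this transformation.

(d) 1/(|Q| + 1)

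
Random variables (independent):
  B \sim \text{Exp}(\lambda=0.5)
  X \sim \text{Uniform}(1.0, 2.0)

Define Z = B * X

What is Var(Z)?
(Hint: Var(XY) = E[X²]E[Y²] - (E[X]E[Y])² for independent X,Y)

Var(XY) = E[X²]E[Y²] - (E[X]E[Y])²
E[B] = 2, Var(B) = 4
E[X] = 1.5, Var(X) = 0.083333333
E[B²] = 4 + 2² = 8
E[X²] = 0.083333333 + 1.5² = 2.3333333
Var(Z) = 8*2.3333333 - (2*1.5)²
= 18.666667 - 9 = 9.6666667

9.6666667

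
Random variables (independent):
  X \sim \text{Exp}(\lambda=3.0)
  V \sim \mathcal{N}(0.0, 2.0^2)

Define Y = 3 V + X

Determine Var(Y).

For independent RVs: Var(aX + bY) = a²Var(X) + b²Var(Y)
Var(X) = 0.11111111
Var(V) = 4
Var(Y) = 1²*0.11111111 + 3²*4
= 1*0.11111111 + 9*4 = 36.111111

36.111111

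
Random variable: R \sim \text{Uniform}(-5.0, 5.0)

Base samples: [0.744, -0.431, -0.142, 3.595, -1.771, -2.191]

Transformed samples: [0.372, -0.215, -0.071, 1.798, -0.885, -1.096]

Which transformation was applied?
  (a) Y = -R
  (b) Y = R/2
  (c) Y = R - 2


Checking option (b) Y = R/2:
  R = 0.744 -> Y = 0.372 ✓
  R = -0.431 -> Y = -0.215 ✓
  R = -0.142 -> Y = -0.071 ✓
All samples match this transformation.

(b) R/2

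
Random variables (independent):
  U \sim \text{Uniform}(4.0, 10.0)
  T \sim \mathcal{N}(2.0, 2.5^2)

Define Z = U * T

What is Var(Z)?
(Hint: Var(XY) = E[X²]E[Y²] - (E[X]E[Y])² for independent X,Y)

Var(XY) = E[X²]E[Y²] - (E[X]E[Y])²
E[U] = 7, Var(U) = 3
E[T] = 2, Var(T) = 6.25
E[U²] = 3 + 7² = 52
E[T²] = 6.25 + 2² = 10.25
Var(Z) = 52*10.25 - (7*2)²
= 533 - 196 = 337

337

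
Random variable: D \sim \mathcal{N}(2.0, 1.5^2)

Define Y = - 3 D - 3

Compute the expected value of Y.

For Y = -3D - 3:
E[Y] = -3 * E[D] - 3
E[D] = 2.0 = 2
E[Y] = -3 * 2 - 3 = -9

-9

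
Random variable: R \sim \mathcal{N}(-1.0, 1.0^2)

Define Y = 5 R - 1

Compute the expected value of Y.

For Y = 5R - 1:
E[Y] = 5 * E[R] - 1
E[R] = -1.0 = -1
E[Y] = 5 * (-1) - 1 = -6

-6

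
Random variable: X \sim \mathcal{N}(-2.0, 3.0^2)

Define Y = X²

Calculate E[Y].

Using E[X²] = Var(X) + (E[X])²:
E[X] = -2
Var(X) = 3.0^2 = 9
E[X²] = 9 + (-2)² = 9 + 4 = 13

13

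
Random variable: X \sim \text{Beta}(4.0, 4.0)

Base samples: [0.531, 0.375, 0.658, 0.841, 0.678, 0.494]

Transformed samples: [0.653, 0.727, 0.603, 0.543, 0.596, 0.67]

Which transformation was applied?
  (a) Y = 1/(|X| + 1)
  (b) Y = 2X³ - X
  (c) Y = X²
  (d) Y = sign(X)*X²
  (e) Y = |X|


Checking option (a) Y = 1/(|X| + 1):
  X = 0.531 -> Y = 0.653 ✓
  X = 0.375 -> Y = 0.727 ✓
  X = 0.658 -> Y = 0.603 ✓
All samples match this transformation.

(a) 1/(|X| + 1)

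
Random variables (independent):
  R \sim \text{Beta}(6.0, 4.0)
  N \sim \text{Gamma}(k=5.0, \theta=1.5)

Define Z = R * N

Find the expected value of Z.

For independent RVs: E[XY] = E[X]*E[Y]
E[R] = 0.6
E[N] = 7.5
E[Z] = 0.6 * 7.5 = 4.5

4.5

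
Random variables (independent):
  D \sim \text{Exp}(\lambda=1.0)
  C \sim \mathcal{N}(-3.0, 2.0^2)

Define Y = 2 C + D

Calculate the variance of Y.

For independent RVs: Var(aX + bY) = a²Var(X) + b²Var(Y)
Var(D) = 1
Var(C) = 4
Var(Y) = 1²*1 + 2²*4
= 1*1 + 4*4 = 17

17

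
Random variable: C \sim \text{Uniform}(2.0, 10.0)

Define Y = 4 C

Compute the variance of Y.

For Y = aC + b: Var(Y) = a² * Var(C)
Var(C) = (10 - 2)^2/12 = 5.3333333
Var(Y) = 4² * 5.3333333 = 16 * 5.3333333 = 85.333333

85.333333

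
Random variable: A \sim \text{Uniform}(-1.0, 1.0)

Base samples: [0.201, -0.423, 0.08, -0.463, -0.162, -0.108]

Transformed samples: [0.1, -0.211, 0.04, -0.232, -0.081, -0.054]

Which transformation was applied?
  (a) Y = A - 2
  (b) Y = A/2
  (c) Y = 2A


Checking option (b) Y = A/2:
  A = 0.201 -> Y = 0.1 ✓
  A = -0.423 -> Y = -0.211 ✓
  A = 0.08 -> Y = 0.04 ✓
All samples match this transformation.

(b) A/2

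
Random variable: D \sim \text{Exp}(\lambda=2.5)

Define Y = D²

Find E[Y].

E[D²] = Var(D) + (E[D])² = 0.16 + 0.16 = 0.32

0.32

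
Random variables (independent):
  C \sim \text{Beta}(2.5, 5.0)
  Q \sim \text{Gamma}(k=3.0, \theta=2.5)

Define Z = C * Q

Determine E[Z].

For independent RVs: E[XY] = E[X]*E[Y]
E[C] = 0.33333333
E[Q] = 7.5
E[Z] = 0.33333333 * 7.5 = 2.5

2.5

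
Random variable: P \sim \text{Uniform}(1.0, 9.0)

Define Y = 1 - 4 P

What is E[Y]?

For Y = -4P + 1:
E[Y] = -4 * E[P] + 1
E[P] = (1 + 9)/2 = 5
E[Y] = -4 * 5 + 1 = -19

-19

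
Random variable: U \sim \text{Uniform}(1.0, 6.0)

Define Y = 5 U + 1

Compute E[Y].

For Y = 5U + 1:
E[Y] = 5 * E[U] + 1
E[U] = (1 + 6)/2 = 3.5
E[Y] = 5 * 3.5 + 1 = 18.5

18.5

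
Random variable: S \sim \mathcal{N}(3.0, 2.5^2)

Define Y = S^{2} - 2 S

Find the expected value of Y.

E[Y] = 1*E[S²] - 2*E[S]
E[S] = 3
E[S²] = Var(S) + (E[S])² = 6.25 + 9 = 15.25
E[Y] = 1*15.25 - 2*3 = 9.25

9.25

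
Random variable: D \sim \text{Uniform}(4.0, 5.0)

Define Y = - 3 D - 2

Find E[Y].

For Y = -3D - 2:
E[Y] = -3 * E[D] - 2
E[D] = (4 + 5)/2 = 4.5
E[Y] = -3 * 4.5 - 2 = -15.5

-15.5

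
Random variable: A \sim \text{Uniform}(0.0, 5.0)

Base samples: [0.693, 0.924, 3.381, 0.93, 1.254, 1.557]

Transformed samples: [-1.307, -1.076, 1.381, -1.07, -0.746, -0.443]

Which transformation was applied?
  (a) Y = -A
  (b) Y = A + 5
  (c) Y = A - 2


Checking option (c) Y = A - 2:
  A = 0.693 -> Y = -1.307 ✓
  A = 0.924 -> Y = -1.076 ✓
  A = 3.381 -> Y = 1.381 ✓
All samples match this transformation.

(c) A - 2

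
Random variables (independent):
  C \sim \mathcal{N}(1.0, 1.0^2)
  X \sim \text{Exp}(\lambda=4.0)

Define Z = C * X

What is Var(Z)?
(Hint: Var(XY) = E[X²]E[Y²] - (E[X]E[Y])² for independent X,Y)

Var(XY) = E[X²]E[Y²] - (E[X]E[Y])²
E[C] = 1, Var(C) = 1
E[X] = 0.25, Var(X) = 0.0625
E[C²] = 1 + 1² = 2
E[X²] = 0.0625 + 0.25² = 0.125
Var(Z) = 2*0.125 - (1*0.25)²
= 0.25 - 0.0625 = 0.1875

0.1875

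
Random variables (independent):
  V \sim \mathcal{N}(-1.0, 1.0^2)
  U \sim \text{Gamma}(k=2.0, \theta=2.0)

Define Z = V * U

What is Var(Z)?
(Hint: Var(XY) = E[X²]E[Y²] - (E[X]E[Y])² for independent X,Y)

Var(XY) = E[X²]E[Y²] - (E[X]E[Y])²
E[V] = -1, Var(V) = 1
E[U] = 4, Var(U) = 8
E[V²] = 1 + (-1)² = 2
E[U²] = 8 + 4² = 24
Var(Z) = 2*24 - (-1*4)²
= 48 - 16 = 32

32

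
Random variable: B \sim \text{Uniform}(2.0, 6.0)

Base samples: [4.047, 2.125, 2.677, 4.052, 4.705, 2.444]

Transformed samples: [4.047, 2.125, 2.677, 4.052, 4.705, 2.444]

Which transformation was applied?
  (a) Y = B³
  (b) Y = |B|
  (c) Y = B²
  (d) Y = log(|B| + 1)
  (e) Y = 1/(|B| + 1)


Checking option (b) Y = |B|:
  B = 4.047 -> Y = 4.047 ✓
  B = 2.125 -> Y = 2.125 ✓
  B = 2.677 -> Y = 2.677 ✓
All samples match this transformation.

(b) |B|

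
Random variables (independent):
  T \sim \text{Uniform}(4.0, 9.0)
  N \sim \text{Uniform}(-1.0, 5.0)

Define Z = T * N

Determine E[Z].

For independent RVs: E[XY] = E[X]*E[Y]
E[T] = 6.5
E[N] = 2
E[Z] = 6.5 * 2 = 13

13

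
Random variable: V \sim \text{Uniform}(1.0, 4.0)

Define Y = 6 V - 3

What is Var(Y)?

For Y = aV + b: Var(Y) = a² * Var(V)
Var(V) = (4 - 1)^2/12 = 0.75
Var(Y) = 6² * 0.75 = 36 * 0.75 = 27

27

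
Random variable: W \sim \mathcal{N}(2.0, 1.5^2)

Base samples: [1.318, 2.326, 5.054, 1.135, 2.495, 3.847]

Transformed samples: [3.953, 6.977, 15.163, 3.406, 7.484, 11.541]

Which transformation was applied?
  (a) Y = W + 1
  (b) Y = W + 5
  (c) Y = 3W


Checking option (c) Y = 3W:
  W = 1.318 -> Y = 3.953 ✓
  W = 2.326 -> Y = 6.977 ✓
  W = 5.054 -> Y = 15.163 ✓
All samples match this transformation.

(c) 3W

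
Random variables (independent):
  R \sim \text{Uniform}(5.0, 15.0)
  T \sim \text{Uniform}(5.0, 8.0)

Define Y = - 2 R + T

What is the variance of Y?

For independent RVs: Var(aX + bY) = a²Var(X) + b²Var(Y)
Var(R) = 8.3333333
Var(T) = 0.75
Var(Y) = (-2)²*8.3333333 + 1²*0.75
= 4*8.3333333 + 1*0.75 = 34.083333

34.083333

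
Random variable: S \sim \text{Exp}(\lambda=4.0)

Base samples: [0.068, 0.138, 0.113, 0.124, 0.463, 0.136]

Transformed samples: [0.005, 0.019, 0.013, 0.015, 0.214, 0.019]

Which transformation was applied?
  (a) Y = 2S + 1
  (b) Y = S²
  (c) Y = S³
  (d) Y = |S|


Checking option (b) Y = S²:
  S = 0.068 -> Y = 0.005 ✓
  S = 0.138 -> Y = 0.019 ✓
  S = 0.113 -> Y = 0.013 ✓
All samples match this transformation.

(b) S²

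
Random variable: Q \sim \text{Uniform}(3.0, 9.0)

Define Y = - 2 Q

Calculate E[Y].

For Y = -2Q:
E[Y] = -2 * E[Q]
E[Q] = (3 + 9)/2 = 6
E[Y] = -2 * 6 = -12

-12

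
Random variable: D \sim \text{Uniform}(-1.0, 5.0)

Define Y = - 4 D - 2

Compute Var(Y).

For Y = aD + b: Var(Y) = a² * Var(D)
Var(D) = (5 + 1)^2/12 = 3
Var(Y) = (-4)² * 3 = 16 * 3 = 48

48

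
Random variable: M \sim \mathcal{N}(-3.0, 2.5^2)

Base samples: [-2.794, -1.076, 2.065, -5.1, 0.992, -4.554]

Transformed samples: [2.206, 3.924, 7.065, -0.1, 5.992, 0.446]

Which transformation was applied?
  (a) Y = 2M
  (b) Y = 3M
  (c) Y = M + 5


Checking option (c) Y = M + 5:
  M = -2.794 -> Y = 2.206 ✓
  M = -1.076 -> Y = 3.924 ✓
  M = 2.065 -> Y = 7.065 ✓
All samples match this transformation.

(c) M + 5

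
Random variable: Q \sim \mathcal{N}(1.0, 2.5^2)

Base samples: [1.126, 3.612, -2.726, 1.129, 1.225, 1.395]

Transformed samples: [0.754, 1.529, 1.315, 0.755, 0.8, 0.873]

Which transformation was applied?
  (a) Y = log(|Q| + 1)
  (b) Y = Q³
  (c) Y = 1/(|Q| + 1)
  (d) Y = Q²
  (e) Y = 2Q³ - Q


Checking option (a) Y = log(|Q| + 1):
  Q = 1.126 -> Y = 0.754 ✓
  Q = 3.612 -> Y = 1.529 ✓
  Q = -2.726 -> Y = 1.315 ✓
All samples match this transformation.

(a) log(|Q| + 1)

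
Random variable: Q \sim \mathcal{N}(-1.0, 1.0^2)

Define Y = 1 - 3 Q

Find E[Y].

For Y = -3Q + 1:
E[Y] = -3 * E[Q] + 1
E[Q] = -1.0 = -1
E[Y] = -3 * (-1) + 1 = 4

4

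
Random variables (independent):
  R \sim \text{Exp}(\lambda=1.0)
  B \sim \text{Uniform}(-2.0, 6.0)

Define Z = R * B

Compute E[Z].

For independent RVs: E[XY] = E[X]*E[Y]
E[R] = 1
E[B] = 2
E[Z] = 1 * 2 = 2

2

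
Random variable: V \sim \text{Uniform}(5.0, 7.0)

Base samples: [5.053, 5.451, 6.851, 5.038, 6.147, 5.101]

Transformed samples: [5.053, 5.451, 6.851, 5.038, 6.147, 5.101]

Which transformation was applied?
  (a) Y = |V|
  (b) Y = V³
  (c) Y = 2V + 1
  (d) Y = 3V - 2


Checking option (a) Y = |V|:
  V = 5.053 -> Y = 5.053 ✓
  V = 5.451 -> Y = 5.451 ✓
  V = 6.851 -> Y = 6.851 ✓
All samples match this transformation.

(a) |V|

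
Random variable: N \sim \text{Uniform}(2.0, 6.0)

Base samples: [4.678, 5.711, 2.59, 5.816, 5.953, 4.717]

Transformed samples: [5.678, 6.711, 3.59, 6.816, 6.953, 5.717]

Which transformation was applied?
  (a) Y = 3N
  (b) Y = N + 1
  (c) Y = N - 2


Checking option (b) Y = N + 1:
  N = 4.678 -> Y = 5.678 ✓
  N = 5.711 -> Y = 6.711 ✓
  N = 2.59 -> Y = 3.59 ✓
All samples match this transformation.

(b) N + 1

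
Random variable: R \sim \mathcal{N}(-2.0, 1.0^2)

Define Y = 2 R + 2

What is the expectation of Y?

For Y = 2R + 2:
E[Y] = 2 * E[R] + 2
E[R] = -2.0 = -2
E[Y] = 2 * (-2) + 2 = -2

-2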